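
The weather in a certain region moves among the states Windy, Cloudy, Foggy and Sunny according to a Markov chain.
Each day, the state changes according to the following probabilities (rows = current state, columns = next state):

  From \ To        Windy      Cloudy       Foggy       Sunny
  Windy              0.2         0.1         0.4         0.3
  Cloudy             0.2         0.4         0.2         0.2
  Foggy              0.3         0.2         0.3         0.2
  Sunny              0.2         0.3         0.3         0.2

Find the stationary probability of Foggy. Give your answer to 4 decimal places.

Let the stationary distribution be π with π = πP and π_1 + π_2 + π_3 + π_4 = 1.
π_1 = 0.2·π_1 + 0.2·π_2 + 0.3·π_3 + 0.2·π_4
π_2 = 0.1·π_1 + 0.4·π_2 + 0.2·π_3 + 0.3·π_4
π_3 = 0.4·π_1 + 0.2·π_2 + 0.3·π_3 + 0.3·π_4
Solving with the normalization constraint gives π = (0.2298, 0.2491, 0.2981, 0.2230).
So the stationary probability of Foggy is 0.2981.

0.2981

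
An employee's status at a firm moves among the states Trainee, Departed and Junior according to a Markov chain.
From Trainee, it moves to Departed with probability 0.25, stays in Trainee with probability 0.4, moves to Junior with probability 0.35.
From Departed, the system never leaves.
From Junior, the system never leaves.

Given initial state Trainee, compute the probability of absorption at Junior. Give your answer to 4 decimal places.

Let h(s) be the probability of absorption at Junior starting from transient state s. Then h(Junior) = 1 and h(Departed) = 0. By first-step analysis:
h(Trainee) = 0.4·h(Trainee) + 0.25·0 + 0.35·1
Solving: h(Trainee) = 0.5833.
Starting from Trainee, the probability is 0.5833.

0.5833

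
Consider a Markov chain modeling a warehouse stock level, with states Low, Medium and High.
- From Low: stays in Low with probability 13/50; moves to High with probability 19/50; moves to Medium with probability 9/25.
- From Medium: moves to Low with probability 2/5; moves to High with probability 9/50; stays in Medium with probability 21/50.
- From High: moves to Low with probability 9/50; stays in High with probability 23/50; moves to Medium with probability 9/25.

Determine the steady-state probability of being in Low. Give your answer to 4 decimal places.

Let the stationary distribution be π with π = πP and π_1 + π_2 + π_3 = 1.
π_1 = 0.26·π_1 + 0.4·π_2 + 0.18·π_3
π_2 = 0.36·π_1 + 0.42·π_2 + 0.36·π_3
Solving with the normalization constraint gives π = (0.2872, 0.3830, 0.3298).
So the stationary probability of Low is 0.2872.

0.2872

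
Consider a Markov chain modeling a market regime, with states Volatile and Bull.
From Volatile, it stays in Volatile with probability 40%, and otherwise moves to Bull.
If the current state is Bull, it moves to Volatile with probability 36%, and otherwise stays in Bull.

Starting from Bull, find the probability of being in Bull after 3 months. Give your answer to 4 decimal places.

Propagate the distribution vector 3 months from Bull.
After 0 months: (0.0000, 1.0000)
After 1 month: (0.3600, 0.6400)
After 2 months: (0.3744, 0.6256)
After 3 months: (0.3750, 0.6250)
P(in Bull after 3 months) = 0.6250

0.6250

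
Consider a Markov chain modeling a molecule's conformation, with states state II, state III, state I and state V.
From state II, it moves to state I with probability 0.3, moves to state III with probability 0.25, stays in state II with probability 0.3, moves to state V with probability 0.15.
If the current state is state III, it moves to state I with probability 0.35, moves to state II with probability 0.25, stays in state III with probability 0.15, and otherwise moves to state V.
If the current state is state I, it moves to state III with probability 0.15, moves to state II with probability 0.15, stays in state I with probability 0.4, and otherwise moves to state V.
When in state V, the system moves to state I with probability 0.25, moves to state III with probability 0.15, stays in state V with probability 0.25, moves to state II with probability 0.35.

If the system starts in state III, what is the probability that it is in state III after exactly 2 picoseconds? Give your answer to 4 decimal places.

0.1750

Propagate the distribution vector 2 picoseconds from state III.
After 0 picoseconds: (0.0000, 1.0000, 0.0000, 0.0000)
After 1 picosecond: (0.2500, 0.1500, 0.3500, 0.2500)
After 2 picoseconds: (0.2525, 0.1750, 0.3300, 0.2425)
P(in state III after 2 picoseconds) = 0.1750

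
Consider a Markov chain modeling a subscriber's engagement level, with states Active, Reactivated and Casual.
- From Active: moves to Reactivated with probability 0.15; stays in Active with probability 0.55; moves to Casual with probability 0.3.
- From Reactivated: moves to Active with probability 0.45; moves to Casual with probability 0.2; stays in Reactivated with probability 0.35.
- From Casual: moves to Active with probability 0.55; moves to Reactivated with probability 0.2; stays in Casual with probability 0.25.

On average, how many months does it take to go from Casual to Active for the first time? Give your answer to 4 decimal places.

Let t(s) be the expected number of months to first reach Active from state s, with t(Active) = 0. Conditioning on the first month:
t(Reactivated) = 1 + 0.35·t(Reactivated) + 0.2·t(Casual)
t(Casual) = 1 + 0.2·t(Reactivated) + 0.25·t(Casual)
Solving: t(Reactivated) = 2.1229, t(Casual) = 1.8994.
Expected months from Casual to Active: 1.8994.

1.8994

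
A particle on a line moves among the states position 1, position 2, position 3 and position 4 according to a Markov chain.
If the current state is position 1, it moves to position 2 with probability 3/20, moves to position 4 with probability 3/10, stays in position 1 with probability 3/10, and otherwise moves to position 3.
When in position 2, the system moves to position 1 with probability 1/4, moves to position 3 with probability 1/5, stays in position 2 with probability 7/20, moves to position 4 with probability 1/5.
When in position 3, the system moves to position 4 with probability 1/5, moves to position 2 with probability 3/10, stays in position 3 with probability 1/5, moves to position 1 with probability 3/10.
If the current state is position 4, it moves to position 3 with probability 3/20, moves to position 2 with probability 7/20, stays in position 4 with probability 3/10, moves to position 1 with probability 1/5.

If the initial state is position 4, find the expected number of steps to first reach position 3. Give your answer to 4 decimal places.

5.2907

Let t(s) be the expected number of steps to first reach position 3 from state s, with t(position 3) = 0. Conditioning on the first step:
t(position 1) = 1 + 0.3·t(position 1) + 0.15·t(position 2) + 0.3·t(position 4)
t(position 2) = 1 + 0.25·t(position 1) + 0.35·t(position 2) + 0.2·t(position 4)
t(position 4) = 1 + 0.2·t(position 1) + 0.35·t(position 2) + 0.3·t(position 4)
Solving: t(position 1) = 4.7674, t(position 2) = 5.0000, t(position 4) = 5.2907.
Expected steps from position 4 to position 3: 5.2907.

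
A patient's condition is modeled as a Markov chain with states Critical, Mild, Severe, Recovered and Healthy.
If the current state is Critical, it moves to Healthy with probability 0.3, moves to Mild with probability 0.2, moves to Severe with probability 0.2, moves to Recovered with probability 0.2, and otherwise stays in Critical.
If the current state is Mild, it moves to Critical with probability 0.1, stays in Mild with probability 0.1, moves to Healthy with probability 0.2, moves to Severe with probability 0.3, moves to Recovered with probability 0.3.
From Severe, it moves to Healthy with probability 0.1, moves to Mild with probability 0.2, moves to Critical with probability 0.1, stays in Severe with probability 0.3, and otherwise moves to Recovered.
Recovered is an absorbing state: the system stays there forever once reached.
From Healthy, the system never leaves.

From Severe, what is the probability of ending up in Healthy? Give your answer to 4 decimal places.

0.3227

Let h(s) be the probability of absorption at Healthy starting from transient state s. Then h(Healthy) = 1 and h(Recovered) = 0. By first-step analysis:
h(Critical) = 0.1·h(Critical) + 0.2·h(Mild) + 0.2·h(Severe) + 0.2·0 + 0.3·1
h(Mild) = 0.1·h(Critical) + 0.1·h(Mild) + 0.3·h(Severe) + 0.3·0 + 0.2·1
h(Severe) = 0.1·h(Critical) + 0.2·h(Mild) + 0.3·h(Severe) + 0.3·0 + 0.1·1
Solving: h(Critical) = 0.4904, h(Mild) = 0.3843, h(Severe) = 0.3227.
Starting from Severe, the probability is 0.3227.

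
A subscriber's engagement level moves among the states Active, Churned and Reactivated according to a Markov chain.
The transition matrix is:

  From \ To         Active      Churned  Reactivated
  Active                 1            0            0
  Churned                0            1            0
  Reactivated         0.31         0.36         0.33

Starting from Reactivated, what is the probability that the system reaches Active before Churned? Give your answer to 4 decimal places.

Let h(s) be the probability of absorption at Active starting from transient state s. Then h(Active) = 1 and h(Churned) = 0. By first-step analysis:
h(Reactivated) = 0.31·1 + 0.36·0 + 0.33·h(Reactivated)
Solving: h(Reactivated) = 0.4627.
Starting from Reactivated, the probability is 0.4627.

0.4627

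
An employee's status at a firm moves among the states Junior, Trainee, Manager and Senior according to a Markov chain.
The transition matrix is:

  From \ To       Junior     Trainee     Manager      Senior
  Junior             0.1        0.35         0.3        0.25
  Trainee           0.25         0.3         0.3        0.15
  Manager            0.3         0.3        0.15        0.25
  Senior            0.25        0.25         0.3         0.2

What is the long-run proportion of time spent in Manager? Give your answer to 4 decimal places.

Let the stationary distribution be π with π = πP and π_1 + π_2 + π_3 + π_4 = 1.
π_1 = 0.1·π_1 + 0.25·π_2 + 0.3·π_3 + 0.25·π_4
π_2 = 0.35·π_1 + 0.3·π_2 + 0.3·π_3 + 0.25·π_4
π_3 = 0.3·π_1 + 0.3·π_2 + 0.15·π_3 + 0.3·π_4
Solving with the normalization constraint gives π = (0.2287, 0.3010, 0.2609, 0.2094).
So the stationary probability of Manager is 0.2609.

0.2609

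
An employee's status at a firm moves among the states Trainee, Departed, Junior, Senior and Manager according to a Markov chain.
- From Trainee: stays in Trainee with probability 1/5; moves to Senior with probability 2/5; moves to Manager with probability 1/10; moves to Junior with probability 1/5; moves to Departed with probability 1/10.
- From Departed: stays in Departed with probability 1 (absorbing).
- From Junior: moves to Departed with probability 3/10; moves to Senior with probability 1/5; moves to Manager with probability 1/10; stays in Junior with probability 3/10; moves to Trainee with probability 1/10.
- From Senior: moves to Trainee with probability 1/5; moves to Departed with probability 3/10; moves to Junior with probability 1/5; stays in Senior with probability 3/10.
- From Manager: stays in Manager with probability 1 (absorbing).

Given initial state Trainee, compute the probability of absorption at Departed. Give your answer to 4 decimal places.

0.7555

Let h(s) be the probability of absorption at Departed starting from transient state s. Then h(Departed) = 1 and h(Manager) = 0. By first-step analysis:
h(Trainee) = 0.2·h(Trainee) + 0.1·1 + 0.2·h(Junior) + 0.4·h(Senior) + 0.1·0
h(Junior) = 0.1·h(Trainee) + 0.3·1 + 0.3·h(Junior) + 0.2·h(Senior) + 0.1·0
h(Senior) = 0.2·h(Trainee) + 0.3·1 + 0.2·h(Junior) + 0.3·h(Senior)
Solving: h(Trainee) = 0.7555, h(Junior) = 0.7847, h(Senior) = 0.8686.
Starting from Trainee, the probability is 0.7555.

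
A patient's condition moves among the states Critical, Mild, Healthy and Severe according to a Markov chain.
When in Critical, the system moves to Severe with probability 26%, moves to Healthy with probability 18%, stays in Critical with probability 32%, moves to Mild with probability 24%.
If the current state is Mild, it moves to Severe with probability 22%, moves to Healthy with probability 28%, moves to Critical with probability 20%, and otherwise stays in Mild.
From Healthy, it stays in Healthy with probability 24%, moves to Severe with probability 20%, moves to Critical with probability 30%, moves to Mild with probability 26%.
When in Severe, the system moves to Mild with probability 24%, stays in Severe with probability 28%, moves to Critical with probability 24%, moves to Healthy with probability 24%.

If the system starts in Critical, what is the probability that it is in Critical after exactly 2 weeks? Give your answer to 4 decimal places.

0.2668

Propagate the distribution vector 2 weeks from Critical.
After 0 weeks: (1.0000, 0.0000, 0.0000, 0.0000)
After 1 week: (0.3200, 0.2400, 0.1800, 0.2600)
After 2 weeks: (0.2668, 0.2580, 0.2304, 0.2448)
P(in Critical after 2 weeks) = 0.2668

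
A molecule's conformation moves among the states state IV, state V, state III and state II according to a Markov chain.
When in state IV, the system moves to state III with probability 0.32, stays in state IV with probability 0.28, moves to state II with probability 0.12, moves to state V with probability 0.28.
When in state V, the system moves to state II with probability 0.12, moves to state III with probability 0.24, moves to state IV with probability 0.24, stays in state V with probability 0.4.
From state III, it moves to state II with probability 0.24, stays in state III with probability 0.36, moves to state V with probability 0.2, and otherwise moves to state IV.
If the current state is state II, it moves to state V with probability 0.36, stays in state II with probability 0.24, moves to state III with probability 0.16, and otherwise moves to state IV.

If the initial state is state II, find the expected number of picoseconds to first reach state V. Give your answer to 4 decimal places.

3.3205

Let t(s) be the expected number of picoseconds to first reach state V from state s, with t(state V) = 0. Conditioning on the first picosecond:
t(state IV) = 1 + 0.28·t(state IV) + 0.32·t(state III) + 0.12·t(state II)
t(state III) = 1 + 0.2·t(state IV) + 0.36·t(state III) + 0.24·t(state II)
t(state II) = 1 + 0.24·t(state IV) + 0.16·t(state III) + 0.24·t(state II)
Solving: t(state IV) = 3.7047, t(state III) = 3.9654, t(state II) = 3.3205.
Expected picoseconds from state II to state V: 3.3205.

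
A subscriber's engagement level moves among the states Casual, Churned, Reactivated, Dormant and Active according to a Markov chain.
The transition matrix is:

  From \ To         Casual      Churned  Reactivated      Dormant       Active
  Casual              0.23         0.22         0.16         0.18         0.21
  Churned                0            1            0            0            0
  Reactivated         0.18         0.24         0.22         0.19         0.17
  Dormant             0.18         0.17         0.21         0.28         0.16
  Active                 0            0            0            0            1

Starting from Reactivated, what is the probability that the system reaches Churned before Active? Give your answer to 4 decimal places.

0.5582

Let h(s) be the probability of absorption at Churned starting from transient state s. Then h(Churned) = 1 and h(Active) = 0. By first-step analysis:
h(Casual) = 0.23·h(Casual) + 0.22·1 + 0.16·h(Reactivated) + 0.18·h(Dormant) + 0.21·0
h(Reactivated) = 0.18·h(Casual) + 0.24·1 + 0.22·h(Reactivated) + 0.19·h(Dormant) + 0.17·0
h(Dormant) = 0.18·h(Casual) + 0.17·1 + 0.21·h(Reactivated) + 0.28·h(Dormant) + 0.16·0
Solving: h(Casual) = 0.5257, h(Reactivated) = 0.5582, h(Dormant) = 0.5303.
Starting from Reactivated, the probability is 0.5582.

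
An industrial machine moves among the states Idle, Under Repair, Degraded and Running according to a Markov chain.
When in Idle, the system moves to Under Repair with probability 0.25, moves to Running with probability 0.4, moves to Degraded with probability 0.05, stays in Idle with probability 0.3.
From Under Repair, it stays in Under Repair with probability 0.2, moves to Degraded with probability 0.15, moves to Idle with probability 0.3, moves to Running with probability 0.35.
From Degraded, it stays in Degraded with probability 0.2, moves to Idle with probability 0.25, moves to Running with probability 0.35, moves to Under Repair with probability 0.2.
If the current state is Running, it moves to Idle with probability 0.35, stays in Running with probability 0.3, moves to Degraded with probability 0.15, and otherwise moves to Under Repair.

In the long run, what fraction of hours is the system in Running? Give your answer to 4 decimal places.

0.3482

Let the stationary distribution be π with π = πP and π_1 + π_2 + π_3 + π_4 = 1.
π_1 = 0.3·π_1 + 0.3·π_2 + 0.25·π_3 + 0.35·π_4
π_2 = 0.25·π_1 + 0.2·π_2 + 0.2·π_3 + 0.2·π_4
π_3 = 0.05·π_1 + 0.15·π_2 + 0.2·π_3 + 0.15·π_4
Solving with the normalization constraint gives π = (0.3112, 0.2156, 0.1251, 0.3482).
So the stationary probability of Running is 0.3482.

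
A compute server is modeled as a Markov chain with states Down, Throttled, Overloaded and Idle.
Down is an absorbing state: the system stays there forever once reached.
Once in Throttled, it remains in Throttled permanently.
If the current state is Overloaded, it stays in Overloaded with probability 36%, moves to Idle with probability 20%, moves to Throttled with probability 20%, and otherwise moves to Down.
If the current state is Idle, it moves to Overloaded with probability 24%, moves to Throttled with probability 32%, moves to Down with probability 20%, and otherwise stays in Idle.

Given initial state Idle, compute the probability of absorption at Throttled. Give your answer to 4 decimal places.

Let h(s) be the probability of absorption at Throttled starting from transient state s. Then h(Throttled) = 1 and h(Down) = 0. By first-step analysis:
h(Overloaded) = 0.24·0 + 0.2·1 + 0.36·h(Overloaded) + 0.2·h(Idle)
h(Idle) = 0.2·0 + 0.32·1 + 0.24·h(Overloaded) + 0.24·h(Idle)
Solving: h(Overloaded) = 0.4927, h(Idle) = 0.5766.
Starting from Idle, the probability is 0.5766.

0.5766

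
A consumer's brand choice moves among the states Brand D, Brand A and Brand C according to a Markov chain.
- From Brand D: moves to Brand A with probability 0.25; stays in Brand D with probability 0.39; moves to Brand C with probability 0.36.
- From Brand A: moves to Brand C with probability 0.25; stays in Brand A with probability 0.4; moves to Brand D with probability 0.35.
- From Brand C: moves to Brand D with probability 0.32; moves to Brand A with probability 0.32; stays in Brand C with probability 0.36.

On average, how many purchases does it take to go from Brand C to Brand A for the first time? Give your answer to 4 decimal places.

3.3794

Let t(s) be the expected number of purchases to first reach Brand A from state s, with t(Brand A) = 0. Conditioning on the first purchase:
t(Brand D) = 1 + 0.39·t(Brand D) + 0.36·t(Brand C)
t(Brand C) = 1 + 0.32·t(Brand D) + 0.36·t(Brand C)
Solving: t(Brand D) = 3.6337, t(Brand C) = 3.3794.
Expected purchases from Brand C to Brand A: 3.3794.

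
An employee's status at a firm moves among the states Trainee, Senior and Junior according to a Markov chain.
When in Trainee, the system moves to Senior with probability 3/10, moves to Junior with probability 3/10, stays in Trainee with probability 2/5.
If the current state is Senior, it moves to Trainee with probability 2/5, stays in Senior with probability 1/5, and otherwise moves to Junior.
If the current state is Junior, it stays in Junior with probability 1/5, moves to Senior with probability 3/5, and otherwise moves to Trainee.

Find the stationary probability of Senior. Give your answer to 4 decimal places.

0.3559

Let the stationary distribution be π with π = πP and π_1 + π_2 + π_3 = 1.
π_1 = 0.4·π_1 + 0.4·π_2 + 0.2·π_3
π_2 = 0.3·π_1 + 0.2·π_2 + 0.6·π_3
Solving with the normalization constraint gives π = (0.3390, 0.3559, 0.3051).
So the stationary probability of Senior is 0.3559.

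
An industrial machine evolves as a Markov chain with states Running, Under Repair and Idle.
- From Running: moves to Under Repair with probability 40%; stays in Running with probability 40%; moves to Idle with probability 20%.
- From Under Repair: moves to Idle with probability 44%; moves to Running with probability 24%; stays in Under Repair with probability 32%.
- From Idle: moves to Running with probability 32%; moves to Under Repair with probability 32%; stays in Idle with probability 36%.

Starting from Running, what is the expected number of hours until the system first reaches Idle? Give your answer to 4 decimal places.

Let t(s) be the expected number of hours to first reach Idle from state s, with t(Idle) = 0. Conditioning on the first hour:
t(Running) = 1 + 0.4·t(Running) + 0.4·t(Under Repair)
t(Under Repair) = 1 + 0.24·t(Running) + 0.32·t(Under Repair)
Solving: t(Running) = 3.4615, t(Under Repair) = 2.6923.
Expected hours from Running to Idle: 3.4615.

3.4615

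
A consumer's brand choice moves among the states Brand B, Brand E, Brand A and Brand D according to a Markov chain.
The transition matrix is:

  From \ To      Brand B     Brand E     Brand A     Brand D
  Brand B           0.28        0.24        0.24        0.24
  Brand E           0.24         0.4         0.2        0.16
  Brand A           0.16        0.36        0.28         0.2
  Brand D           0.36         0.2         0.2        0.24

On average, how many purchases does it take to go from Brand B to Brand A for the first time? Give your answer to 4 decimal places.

4.5399

Let t(s) be the expected number of purchases to first reach Brand A from state s, with t(Brand A) = 0. Conditioning on the first purchase:
t(Brand B) = 1 + 0.28·t(Brand B) + 0.24·t(Brand E) + 0.24·t(Brand D)
t(Brand E) = 1 + 0.24·t(Brand B) + 0.4·t(Brand E) + 0.16·t(Brand D)
t(Brand D) = 1 + 0.36·t(Brand B) + 0.2·t(Brand E) + 0.24·t(Brand D)
Solving: t(Brand B) = 4.5399, t(Brand E) = 4.7396, t(Brand D) = 4.7135.
Expected purchases from Brand B to Brand A: 4.5399.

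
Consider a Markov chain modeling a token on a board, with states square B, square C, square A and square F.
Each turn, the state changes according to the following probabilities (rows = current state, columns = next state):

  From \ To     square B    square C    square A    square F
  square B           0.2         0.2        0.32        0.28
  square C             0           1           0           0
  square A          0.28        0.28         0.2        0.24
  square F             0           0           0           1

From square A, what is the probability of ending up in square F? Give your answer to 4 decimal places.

0.4913

Let h(s) be the probability of absorption at square F starting from transient state s. Then h(square F) = 1 and h(square C) = 0. By first-step analysis:
h(square B) = 0.2·h(square B) + 0.2·0 + 0.32·h(square A) + 0.28·1
h(square A) = 0.28·h(square B) + 0.28·0 + 0.2·h(square A) + 0.24·1
Solving: h(square B) = 0.5465, h(square A) = 0.4913.
Starting from square A, the probability is 0.4913.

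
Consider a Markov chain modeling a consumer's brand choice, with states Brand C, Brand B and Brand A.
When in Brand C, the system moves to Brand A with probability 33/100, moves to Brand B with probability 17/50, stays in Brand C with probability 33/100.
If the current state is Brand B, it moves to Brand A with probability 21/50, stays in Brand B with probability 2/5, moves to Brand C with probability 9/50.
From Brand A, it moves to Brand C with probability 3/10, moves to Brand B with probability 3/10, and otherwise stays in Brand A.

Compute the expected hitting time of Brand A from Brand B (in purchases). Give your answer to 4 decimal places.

2.4941

Let t(s) be the expected number of purchases to first reach Brand A from state s, with t(Brand A) = 0. Conditioning on the first purchase:
t(Brand C) = 1 + 0.33·t(Brand C) + 0.34·t(Brand B)
t(Brand B) = 1 + 0.18·t(Brand C) + 0.4·t(Brand B)
Solving: t(Brand C) = 2.7582, t(Brand B) = 2.4941.
Expected purchases from Brand B to Brand A: 2.4941.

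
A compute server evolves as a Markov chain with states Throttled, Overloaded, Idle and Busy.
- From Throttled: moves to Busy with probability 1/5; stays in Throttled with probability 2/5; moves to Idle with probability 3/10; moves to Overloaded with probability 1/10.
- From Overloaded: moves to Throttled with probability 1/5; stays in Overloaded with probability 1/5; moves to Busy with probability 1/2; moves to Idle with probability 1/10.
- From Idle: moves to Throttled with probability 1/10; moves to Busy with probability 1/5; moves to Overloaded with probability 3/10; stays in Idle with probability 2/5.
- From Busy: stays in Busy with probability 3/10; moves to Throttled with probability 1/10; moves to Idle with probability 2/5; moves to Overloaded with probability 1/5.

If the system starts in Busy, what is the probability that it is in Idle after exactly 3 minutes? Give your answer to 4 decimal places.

0.3160

Propagate the distribution vector 3 minutes from Busy.
After 0 minutes: (0.0000, 0.0000, 0.0000, 1.0000)
After 1 minute: (0.1000, 0.2000, 0.4000, 0.3000)
After 2 minutes: (0.1500, 0.2300, 0.3300, 0.2900)
After 3 minutes: (0.1680, 0.2180, 0.3160, 0.2980)
P(in Idle after 3 minutes) = 0.3160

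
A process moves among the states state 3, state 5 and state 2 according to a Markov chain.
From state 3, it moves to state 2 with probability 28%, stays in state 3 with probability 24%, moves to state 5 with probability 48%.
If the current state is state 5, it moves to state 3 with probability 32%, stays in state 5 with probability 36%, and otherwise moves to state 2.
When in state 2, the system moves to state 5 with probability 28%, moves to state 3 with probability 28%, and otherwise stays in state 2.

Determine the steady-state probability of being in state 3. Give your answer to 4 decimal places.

0.2833

Let the stationary distribution be π with π = πP and π_1 + π_2 + π_3 = 1.
π_1 = 0.24·π_1 + 0.32·π_2 + 0.28·π_3
π_2 = 0.48·π_1 + 0.36·π_2 + 0.28·π_3
Solving with the normalization constraint gives π = (0.2833, 0.3659, 0.3508).
So the stationary probability of state 3 is 0.2833.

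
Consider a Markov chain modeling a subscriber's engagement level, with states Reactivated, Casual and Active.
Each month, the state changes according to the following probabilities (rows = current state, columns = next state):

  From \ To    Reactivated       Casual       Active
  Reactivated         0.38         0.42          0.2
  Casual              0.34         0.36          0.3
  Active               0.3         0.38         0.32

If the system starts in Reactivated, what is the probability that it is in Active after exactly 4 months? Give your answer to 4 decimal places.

Propagate the distribution vector 4 months from Reactivated.
After 0 months: (1.0000, 0.0000, 0.0000)
After 1 month: (0.3800, 0.4200, 0.2000)
After 2 months: (0.3472, 0.3868, 0.2660)
After 3 months: (0.3432, 0.3862, 0.2706)
After 4 months: (0.3429, 0.3860, 0.2711)
P(in Active after 4 months) = 0.2711

0.2711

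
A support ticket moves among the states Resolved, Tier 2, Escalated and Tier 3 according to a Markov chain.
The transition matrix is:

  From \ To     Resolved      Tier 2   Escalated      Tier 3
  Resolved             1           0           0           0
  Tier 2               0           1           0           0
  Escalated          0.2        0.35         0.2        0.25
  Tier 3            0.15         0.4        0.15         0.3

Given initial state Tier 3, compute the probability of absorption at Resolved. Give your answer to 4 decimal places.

0.2871

Let h(s) be the probability of absorption at Resolved starting from transient state s. Then h(Resolved) = 1 and h(Tier 2) = 0. By first-step analysis:
h(Escalated) = 0.2·1 + 0.35·0 + 0.2·h(Escalated) + 0.25·h(Tier 3)
h(Tier 3) = 0.15·1 + 0.4·0 + 0.15·h(Escalated) + 0.3·h(Tier 3)
Solving: h(Escalated) = 0.3397, h(Tier 3) = 0.2871.
Starting from Tier 3, the probability is 0.2871.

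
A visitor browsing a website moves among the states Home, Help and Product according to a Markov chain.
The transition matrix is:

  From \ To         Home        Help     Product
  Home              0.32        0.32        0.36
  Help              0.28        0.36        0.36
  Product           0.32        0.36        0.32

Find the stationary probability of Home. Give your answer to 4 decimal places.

Let the stationary distribution be π with π = πP and π_1 + π_2 + π_3 = 1.
π_1 = 0.32·π_1 + 0.28·π_2 + 0.32·π_3
π_2 = 0.32·π_1 + 0.36·π_2 + 0.36·π_3
Solving with the normalization constraint gives π = (0.3061, 0.3478, 0.3462).
So the stationary probability of Home is 0.3061.

0.3061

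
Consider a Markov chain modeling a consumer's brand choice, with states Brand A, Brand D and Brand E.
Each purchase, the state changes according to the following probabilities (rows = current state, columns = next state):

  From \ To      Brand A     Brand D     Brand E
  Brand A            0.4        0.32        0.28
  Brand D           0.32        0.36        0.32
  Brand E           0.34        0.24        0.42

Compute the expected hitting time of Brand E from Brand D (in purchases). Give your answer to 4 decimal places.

3.2670

Let t(s) be the expected number of purchases to first reach Brand E from state s, with t(Brand E) = 0. Conditioning on the first purchase:
t(Brand A) = 1 + 0.4·t(Brand A) + 0.32·t(Brand D)
t(Brand D) = 1 + 0.32·t(Brand A) + 0.36·t(Brand D)
Solving: t(Brand A) = 3.4091, t(Brand D) = 3.2670.
Expected purchases from Brand D to Brand E: 3.2670.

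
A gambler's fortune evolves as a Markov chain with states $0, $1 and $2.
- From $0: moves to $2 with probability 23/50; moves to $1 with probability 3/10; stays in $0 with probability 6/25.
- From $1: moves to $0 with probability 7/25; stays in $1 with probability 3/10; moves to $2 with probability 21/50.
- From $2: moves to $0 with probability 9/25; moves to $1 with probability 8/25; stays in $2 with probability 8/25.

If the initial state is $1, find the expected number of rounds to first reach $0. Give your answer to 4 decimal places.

3.2201

Let t(s) be the expected number of rounds to first reach $0 from state s, with t($0) = 0. Conditioning on the first round:
t($1) = 1 + 0.3·t($1) + 0.42·t($2)
t($2) = 1 + 0.32·t($1) + 0.32·t($2)
Solving: t($1) = 3.2201, t($2) = 2.9859.
Expected rounds from $1 to $0: 3.2201.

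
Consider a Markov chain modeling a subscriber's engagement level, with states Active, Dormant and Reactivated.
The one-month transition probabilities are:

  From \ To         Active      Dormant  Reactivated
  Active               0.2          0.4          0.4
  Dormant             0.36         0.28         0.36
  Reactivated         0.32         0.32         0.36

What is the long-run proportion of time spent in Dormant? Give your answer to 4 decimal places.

0.3306

Let the stationary distribution be π with π = πP and π_1 + π_2 + π_3 = 1.
π_1 = 0.2·π_1 + 0.36·π_2 + 0.32·π_3
π_2 = 0.4·π_1 + 0.28·π_2 + 0.32·π_3
Solving with the normalization constraint gives π = (0.2975, 0.3306, 0.3719).
So the stationary probability of Dormant is 0.3306.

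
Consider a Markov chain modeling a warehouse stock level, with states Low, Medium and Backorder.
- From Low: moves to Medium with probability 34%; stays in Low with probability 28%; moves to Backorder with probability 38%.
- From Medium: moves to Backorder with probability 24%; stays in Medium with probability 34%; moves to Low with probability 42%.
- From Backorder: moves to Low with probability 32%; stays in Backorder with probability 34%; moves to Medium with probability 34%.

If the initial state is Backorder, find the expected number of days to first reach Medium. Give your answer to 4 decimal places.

Let t(s) be the expected number of days to first reach Medium from state s, with t(Medium) = 0. Conditioning on the first day:
t(Low) = 1 + 0.28·t(Low) + 0.38·t(Backorder)
t(Backorder) = 1 + 0.32·t(Low) + 0.34·t(Backorder)
Solving: t(Low) = 2.9412, t(Backorder) = 2.9412.
Expected days from Backorder to Medium: 2.9412.

2.9412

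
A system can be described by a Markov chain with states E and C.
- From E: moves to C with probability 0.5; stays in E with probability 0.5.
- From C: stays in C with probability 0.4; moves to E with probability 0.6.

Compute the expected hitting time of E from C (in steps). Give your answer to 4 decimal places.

1.6667

Let t(s) be the expected number of steps to first reach E from state s, with t(E) = 0. Conditioning on the first step:
t(C) = 1 + 0.4·t(C)
Solving: t(C) = 1.6667.
Expected steps from C to E: 1.6667.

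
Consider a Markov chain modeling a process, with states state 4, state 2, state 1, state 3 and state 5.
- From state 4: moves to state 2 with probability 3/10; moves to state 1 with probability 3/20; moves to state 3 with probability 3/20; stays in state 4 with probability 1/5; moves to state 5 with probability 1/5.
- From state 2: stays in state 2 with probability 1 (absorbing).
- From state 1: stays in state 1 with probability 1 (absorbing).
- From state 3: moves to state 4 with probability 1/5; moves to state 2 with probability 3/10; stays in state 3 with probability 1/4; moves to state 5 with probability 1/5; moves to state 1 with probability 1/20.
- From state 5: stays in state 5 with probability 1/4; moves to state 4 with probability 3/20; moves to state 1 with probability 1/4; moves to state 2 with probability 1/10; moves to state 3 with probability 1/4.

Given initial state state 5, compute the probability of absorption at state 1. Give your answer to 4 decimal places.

Let h(s) be the probability of absorption at state 1 starting from transient state s. Then h(state 1) = 1 and h(state 2) = 0. By first-step analysis:
h(state 4) = 0.2·h(state 4) + 0.3·0 + 0.15·1 + 0.15·h(state 3) + 0.2·h(state 5)
h(state 3) = 0.2·h(state 4) + 0.3·0 + 0.05·1 + 0.25·h(state 3) + 0.2·h(state 5)
h(state 5) = 0.15·h(state 4) + 0.1·0 + 0.25·1 + 0.25·h(state 3) + 0.25·h(state 5)
Solving: h(state 4) = 0.3709, h(state 3) = 0.3010, h(state 5) = 0.5078.
Starting from state 5, the probability is 0.5078.

0.5078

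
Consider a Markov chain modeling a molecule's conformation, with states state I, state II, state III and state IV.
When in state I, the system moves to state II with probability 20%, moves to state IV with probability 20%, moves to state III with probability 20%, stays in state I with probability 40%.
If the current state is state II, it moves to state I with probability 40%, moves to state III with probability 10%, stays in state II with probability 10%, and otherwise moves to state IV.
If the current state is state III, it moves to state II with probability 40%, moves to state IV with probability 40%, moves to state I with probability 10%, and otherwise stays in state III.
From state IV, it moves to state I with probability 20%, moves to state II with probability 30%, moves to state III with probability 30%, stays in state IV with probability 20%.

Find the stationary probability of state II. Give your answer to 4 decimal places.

0.2416

Let the stationary distribution be π with π = πP and π_1 + π_2 + π_3 + π_4 = 1.
π_1 = 0.4·π_1 + 0.4·π_2 + 0.1·π_3 + 0.2·π_4
π_2 = 0.2·π_1 + 0.1·π_2 + 0.4·π_3 + 0.3·π_4
π_3 = 0.2·π_1 + 0.1·π_2 + 0.1·π_3 + 0.3·π_4
Solving with the normalization constraint gives π = (0.2872, 0.2416, 0.1858, 0.2855).
So the stationary probability of state II is 0.2416.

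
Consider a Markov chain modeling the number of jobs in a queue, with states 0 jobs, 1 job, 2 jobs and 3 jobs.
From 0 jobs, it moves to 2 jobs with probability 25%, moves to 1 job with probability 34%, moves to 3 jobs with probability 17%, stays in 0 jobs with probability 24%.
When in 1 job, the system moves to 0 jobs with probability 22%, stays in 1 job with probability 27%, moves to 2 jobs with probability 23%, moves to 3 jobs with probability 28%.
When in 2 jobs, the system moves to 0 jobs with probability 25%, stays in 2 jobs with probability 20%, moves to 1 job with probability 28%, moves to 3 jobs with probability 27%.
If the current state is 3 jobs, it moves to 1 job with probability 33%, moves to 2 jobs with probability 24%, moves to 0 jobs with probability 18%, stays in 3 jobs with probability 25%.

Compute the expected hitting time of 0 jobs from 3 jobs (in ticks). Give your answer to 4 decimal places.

Let t(s) be the expected number of ticks to first reach 0 jobs from state s, with t(0 jobs) = 0. Conditioning on the first tick:
t(1 job) = 1 + 0.27·t(1 job) + 0.23·t(2 jobs) + 0.28·t(3 jobs)
t(2 jobs) = 1 + 0.28·t(1 job) + 0.2·t(2 jobs) + 0.27·t(3 jobs)
t(3 jobs) = 1 + 0.33·t(1 job) + 0.24·t(2 jobs) + 0.25·t(3 jobs)
Solving: t(1 job) = 4.6298, t(2 jobs) = 4.4932, t(3 jobs) = 4.8083.
Expected ticks from 3 jobs to 0 jobs: 4.8083.

4.8083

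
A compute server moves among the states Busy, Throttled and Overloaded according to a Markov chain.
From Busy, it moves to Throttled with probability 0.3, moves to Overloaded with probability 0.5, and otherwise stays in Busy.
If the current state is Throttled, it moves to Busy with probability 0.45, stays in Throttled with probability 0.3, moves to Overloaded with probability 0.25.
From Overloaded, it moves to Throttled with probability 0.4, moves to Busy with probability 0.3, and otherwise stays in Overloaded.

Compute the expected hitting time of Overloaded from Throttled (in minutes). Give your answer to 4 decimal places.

2.9412

Let t(s) be the expected number of minutes to first reach Overloaded from state s, with t(Overloaded) = 0. Conditioning on the first minute:
t(Busy) = 1 + 0.2·t(Busy) + 0.3·t(Throttled)
t(Throttled) = 1 + 0.45·t(Busy) + 0.3·t(Throttled)
Solving: t(Busy) = 2.3529, t(Throttled) = 2.9412.
Expected minutes from Throttled to Overloaded: 2.9412.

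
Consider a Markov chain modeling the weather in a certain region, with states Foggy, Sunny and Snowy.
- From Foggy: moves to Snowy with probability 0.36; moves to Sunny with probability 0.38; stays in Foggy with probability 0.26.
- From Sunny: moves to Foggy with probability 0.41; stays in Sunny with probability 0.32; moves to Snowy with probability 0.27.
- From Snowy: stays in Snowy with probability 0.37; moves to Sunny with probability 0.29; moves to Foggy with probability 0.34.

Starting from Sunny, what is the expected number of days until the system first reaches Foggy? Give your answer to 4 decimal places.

2.5707

Let t(s) be the expected number of days to first reach Foggy from state s, with t(Foggy) = 0. Conditioning on the first day:
t(Sunny) = 1 + 0.32·t(Sunny) + 0.27·t(Snowy)
t(Snowy) = 1 + 0.29·t(Sunny) + 0.37·t(Snowy)
Solving: t(Sunny) = 2.5707, t(Snowy) = 2.7706.
Expected days from Sunny to Foggy: 2.5707.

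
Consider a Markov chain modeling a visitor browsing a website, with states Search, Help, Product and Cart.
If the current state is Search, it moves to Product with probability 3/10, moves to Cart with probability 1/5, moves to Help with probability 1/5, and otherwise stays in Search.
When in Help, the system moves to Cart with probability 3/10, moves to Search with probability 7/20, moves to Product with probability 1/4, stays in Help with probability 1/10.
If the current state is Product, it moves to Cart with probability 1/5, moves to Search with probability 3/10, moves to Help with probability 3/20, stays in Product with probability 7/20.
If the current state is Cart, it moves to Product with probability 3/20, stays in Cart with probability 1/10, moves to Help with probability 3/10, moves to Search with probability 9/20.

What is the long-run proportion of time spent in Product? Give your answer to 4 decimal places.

Let the stationary distribution be π with π = πP and π_1 + π_2 + π_3 + π_4 = 1.
π_1 = 0.3·π_1 + 0.35·π_2 + 0.3·π_3 + 0.45·π_4
π_2 = 0.2·π_1 + 0.1·π_2 + 0.15·π_3 + 0.3·π_4
π_3 = 0.3·π_1 + 0.25·π_2 + 0.35·π_3 + 0.15·π_4
Solving with the normalization constraint gives π = (0.3392, 0.1874, 0.2745, 0.1989).
So the stationary probability of Product is 0.2745.

0.2745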